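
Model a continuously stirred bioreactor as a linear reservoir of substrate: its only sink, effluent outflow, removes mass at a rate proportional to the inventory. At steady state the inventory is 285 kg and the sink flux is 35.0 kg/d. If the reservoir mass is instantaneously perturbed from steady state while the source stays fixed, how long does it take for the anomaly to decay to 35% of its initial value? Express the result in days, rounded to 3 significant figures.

For a linear reservoir the anomaly decays as exp(−t/τ) with τ = M/F = 285/35.0 = 8.143 d.
exp(−t/τ) = 0.35 ⇒ t = −τ ln(0.35) = 8.143 × 1.050 = 8.549 d.

8.55 d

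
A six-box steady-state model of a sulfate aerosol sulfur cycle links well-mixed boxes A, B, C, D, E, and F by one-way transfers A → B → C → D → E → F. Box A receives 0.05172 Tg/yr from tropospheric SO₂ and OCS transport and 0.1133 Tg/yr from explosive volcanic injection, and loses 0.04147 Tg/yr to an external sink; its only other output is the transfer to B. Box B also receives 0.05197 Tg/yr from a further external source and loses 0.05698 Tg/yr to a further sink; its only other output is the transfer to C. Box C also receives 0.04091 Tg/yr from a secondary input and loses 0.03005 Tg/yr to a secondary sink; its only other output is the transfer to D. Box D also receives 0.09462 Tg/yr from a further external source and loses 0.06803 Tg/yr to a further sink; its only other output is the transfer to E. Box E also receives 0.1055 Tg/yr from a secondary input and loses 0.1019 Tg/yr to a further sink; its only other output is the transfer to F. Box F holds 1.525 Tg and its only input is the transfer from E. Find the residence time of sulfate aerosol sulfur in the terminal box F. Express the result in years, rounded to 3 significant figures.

9.56 yr

Box A: F(A→B) = (0.05172 + 0.1133) − 0.04147 = 0.12355 Tg/yr.
Box B: F(B→C) = (0.12355 + 0.05197) − 0.05698 = 0.11854 Tg/yr.
Box C: F(C→D) = (0.11854 + 0.04091) − 0.03005 = 0.12940 Tg/yr.
Box D: F(D→E) = (0.12940 + 0.09462) − 0.06803 = 0.15599 Tg/yr.
Box E: F(E→F) = (0.15599 + 0.1055) − 0.1019 = 0.15959 Tg/yr.
Box F throughput = its input = 0.15959 Tg/yr; τ = 1.525 / 0.15959 = 9.556 yr.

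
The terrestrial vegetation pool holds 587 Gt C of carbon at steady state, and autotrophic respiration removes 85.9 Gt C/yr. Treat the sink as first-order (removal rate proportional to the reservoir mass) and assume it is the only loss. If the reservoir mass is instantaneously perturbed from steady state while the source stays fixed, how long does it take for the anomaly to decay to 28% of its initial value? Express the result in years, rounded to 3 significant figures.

8.70 yr

For a linear reservoir the anomaly decays as exp(−t/τ) with τ = M/F = 587/85.9 = 6.834 yr.
exp(−t/τ) = 0.28 ⇒ t = −τ ln(0.28) = 6.834 × 1.273 = 8.699 yr.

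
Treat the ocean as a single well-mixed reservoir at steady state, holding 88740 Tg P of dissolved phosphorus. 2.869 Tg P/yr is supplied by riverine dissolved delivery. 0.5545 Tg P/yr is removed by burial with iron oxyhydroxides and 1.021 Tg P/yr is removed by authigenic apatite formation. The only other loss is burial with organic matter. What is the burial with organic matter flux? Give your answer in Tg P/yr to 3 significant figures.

1.29 Tg P/yr

At steady state ΣF_in = ΣF_out.
ΣF_in = 2.8690 Tg P/yr.
Burial with organic matter flux = ΣF_in − (0.5545 + 1.021) = 2.8690 − 1.575 = 1.294 Tg P/yr.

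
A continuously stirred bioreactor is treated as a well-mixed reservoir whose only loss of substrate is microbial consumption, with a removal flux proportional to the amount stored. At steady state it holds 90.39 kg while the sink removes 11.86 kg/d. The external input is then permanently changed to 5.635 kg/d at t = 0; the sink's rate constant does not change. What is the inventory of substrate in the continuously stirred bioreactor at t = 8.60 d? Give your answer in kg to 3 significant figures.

58.3 kg

τ = M₀/F₀ = 90.39/11.86 = 7.621 d; rate constant k = 1/τ.
New steady state M_∞ = F₁/k = F₁·τ = 5.635 × 7.621 = 42.947 kg.
M(t) = M_∞ + (M₀ − M_∞)·e^(−t/τ); t/τ = 8.60/7.621 = 1.128, so e^(−t/τ) = 0.3236.
M(t) = 42.947 + 47.44 × 0.3236 = 58.297 kg.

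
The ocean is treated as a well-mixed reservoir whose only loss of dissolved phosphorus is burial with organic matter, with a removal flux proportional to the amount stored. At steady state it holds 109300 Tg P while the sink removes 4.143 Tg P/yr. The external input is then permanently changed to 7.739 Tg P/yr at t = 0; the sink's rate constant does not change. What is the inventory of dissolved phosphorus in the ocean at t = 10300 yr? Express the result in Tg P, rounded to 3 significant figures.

Residence time τ = M₀/F₀ = 26380 yr. The eventual steady state is M_∞ = M₀·(F₁/F₀) = 109300 × 7.739/4.143 = 204170 Tg P.
The anomaly ΔM(t) = M(t) − M_∞ decays as ΔM₀·e^(−t/τ) with ΔM₀ = 109300 − 204170 = −94870 Tg P.
At t = 10300 yr, e^(−t/τ) = e^(−0.3904) = 0.6768, so ΔM = −64200 Tg P and M = 204170 − 64200 = 139960 Tg P.

140000 Tg P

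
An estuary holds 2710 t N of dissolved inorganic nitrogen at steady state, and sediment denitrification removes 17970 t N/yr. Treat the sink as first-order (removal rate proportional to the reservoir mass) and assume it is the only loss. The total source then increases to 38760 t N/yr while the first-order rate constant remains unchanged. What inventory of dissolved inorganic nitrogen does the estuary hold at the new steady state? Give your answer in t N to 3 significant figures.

5850 t N

Rate constant k = F/M = 17970 / 2710 = 6.631 yr⁻¹.
At the new steady state, source = k·M_new ⇒ M_new = 38760 / 6.631 = 5845 t N.
(Equivalently M_new = M × F_new/F_old = 2710 × 38760/17970.)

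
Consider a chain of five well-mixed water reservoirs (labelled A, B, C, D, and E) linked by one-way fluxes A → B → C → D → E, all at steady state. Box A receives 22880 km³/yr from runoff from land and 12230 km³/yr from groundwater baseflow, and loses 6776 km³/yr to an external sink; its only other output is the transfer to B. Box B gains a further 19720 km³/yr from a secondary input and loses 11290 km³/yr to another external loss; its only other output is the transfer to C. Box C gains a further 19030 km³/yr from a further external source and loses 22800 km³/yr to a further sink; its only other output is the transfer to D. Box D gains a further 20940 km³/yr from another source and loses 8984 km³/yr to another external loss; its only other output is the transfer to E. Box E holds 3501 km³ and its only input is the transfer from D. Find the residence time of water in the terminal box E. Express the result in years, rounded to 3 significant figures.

0.0779 yr

Box A: F(A→B) = (22880 + 12230) − 6776 = 28334 km³/yr.
Box B: F(B→C) = (28334 + 19720) − 11290 = 36764 km³/yr.
Box C: F(C→D) = (36764 + 19030) − 22800 = 32994 km³/yr.
Box D: F(D→E) = (32994 + 20940) − 8984 = 44950 km³/yr.
Box E throughput = its input = 44950 km³/yr; τ = 3501 / 44950 = 0.07789 yr.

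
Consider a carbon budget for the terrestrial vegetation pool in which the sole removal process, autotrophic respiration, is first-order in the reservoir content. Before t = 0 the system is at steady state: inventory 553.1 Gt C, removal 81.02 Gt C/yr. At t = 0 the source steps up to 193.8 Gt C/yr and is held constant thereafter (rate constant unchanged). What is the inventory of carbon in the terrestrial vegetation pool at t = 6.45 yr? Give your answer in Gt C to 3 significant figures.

1020 Gt C

τ = M₀/F₀ = 553.1/81.02 = 6.827 yr; rate constant k = 1/τ.
New steady state M_∞ = F₁/k = F₁·τ = 193.8 × 6.827 = 1323.0 Gt C.
M(t) = M_∞ + (M₀ − M_∞)·e^(−t/τ); t/τ = 6.45/6.827 = 0.9448, so e^(−t/τ) = 0.3888.
M(t) = 1323.0 − 769.9 × 0.3888 = 1023.7 Gt C.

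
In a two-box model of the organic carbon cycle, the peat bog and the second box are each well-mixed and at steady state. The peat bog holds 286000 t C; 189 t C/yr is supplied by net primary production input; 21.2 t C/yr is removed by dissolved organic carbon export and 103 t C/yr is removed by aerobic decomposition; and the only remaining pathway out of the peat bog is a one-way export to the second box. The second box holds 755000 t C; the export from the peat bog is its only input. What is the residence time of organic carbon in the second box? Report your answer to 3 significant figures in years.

Balance the peat bog: ΣF_in = 189.00 t C/yr.
Export to the second box = ΣF_in − (21.2 + 103) = 64.800 t C/yr.
At steady state the output of the second box equals its input, 64.800 t C/yr.
τ = M / F = 755000 / 64.800 = 11650 yr.

11700 yr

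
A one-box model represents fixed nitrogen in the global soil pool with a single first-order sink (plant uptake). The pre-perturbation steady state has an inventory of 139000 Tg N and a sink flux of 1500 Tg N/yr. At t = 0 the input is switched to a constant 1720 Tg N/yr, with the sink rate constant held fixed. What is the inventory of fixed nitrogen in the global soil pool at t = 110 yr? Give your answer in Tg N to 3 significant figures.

The sink rate constant is k = F₀/M₀ = 1500/139000 = 0.01079 yr⁻¹.
Solving dM/dt = F₁ − kM with M(0) = M₀ gives M(t) = F₁/k + (M₀ − F₁/k)·e^(−kt).
F₁/k = 1720/0.01079 = 159390 Tg N; kt = 0.01079 × 110 = 1.187, e^(−kt) = 0.3051.
M(110) = 159390 + (139000 − 159390) × 0.3051 = 159390 − 6220 = 153170 Tg N.

153000 Tg N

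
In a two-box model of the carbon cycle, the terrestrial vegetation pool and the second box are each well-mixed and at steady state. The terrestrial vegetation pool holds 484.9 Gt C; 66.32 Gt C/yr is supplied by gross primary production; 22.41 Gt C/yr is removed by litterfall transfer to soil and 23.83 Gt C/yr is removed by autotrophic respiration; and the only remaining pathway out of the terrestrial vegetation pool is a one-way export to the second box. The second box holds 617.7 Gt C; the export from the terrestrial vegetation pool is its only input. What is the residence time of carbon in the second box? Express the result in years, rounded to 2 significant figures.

31 yr

Balance the terrestrial vegetation pool: ΣF_in = 66.320 Gt C/yr.
Export to the second box = ΣF_in − (22.41 + 23.83) = 20.080 Gt C/yr.
At steady state the output of the second box equals its input, 20.080 Gt C/yr.
τ = M / F = 617.7 / 20.080 = 30.76 yr.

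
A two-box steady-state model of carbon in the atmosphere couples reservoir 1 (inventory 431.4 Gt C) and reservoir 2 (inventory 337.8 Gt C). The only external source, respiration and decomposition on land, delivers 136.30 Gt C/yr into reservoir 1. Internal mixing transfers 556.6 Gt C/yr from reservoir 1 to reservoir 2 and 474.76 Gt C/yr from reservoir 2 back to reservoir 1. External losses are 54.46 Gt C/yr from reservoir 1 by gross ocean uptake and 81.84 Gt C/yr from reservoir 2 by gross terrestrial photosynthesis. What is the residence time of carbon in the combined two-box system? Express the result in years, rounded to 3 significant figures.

5.64 yr

For the system as a whole, the A↔B exchange is internal and contributes nothing to the throughput; only the external sinks remove mass.
M_total = 431.4 + 337.8 = 769.20 Gt C.
ΣF_external_out = 54.46 + 81.84 = 136.30 Gt C/yr.
τ = M_total / ΣF_ext = 769.20 / 136.30 = 5.643 yr.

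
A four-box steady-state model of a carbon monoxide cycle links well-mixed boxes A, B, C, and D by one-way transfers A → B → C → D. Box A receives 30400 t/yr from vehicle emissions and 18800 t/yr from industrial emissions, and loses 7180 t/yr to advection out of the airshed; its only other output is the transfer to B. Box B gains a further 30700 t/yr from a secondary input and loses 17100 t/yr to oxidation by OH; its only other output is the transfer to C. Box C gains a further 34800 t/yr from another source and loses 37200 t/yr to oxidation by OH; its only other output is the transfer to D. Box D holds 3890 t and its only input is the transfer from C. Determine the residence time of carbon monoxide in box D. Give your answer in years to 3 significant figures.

0.0731 yr

Box A: F(A→B) = (30400 + 18800) − 7180 = 42020 t/yr.
Box B: F(B→C) = (42020 + 30700) − 17100 = 55620 t/yr.
Box C: F(C→D) = (55620 + 34800) − 37200 = 53220 t/yr.
Box D throughput = its input = 53220 t/yr; τ = 3890 / 53220 = 0.07309 yr.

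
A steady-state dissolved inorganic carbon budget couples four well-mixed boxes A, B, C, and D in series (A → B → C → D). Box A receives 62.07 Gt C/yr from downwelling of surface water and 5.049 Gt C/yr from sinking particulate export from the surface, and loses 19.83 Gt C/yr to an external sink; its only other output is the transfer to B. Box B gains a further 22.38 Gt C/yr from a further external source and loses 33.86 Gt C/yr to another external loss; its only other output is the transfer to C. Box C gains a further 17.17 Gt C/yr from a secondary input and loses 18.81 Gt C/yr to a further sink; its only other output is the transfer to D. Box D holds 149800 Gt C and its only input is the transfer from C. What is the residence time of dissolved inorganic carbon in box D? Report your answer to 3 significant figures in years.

Box A: F(A→B) = (62.07 + 5.049) − 19.83 = 47.289 Gt C/yr.
Box B: F(B→C) = (47.289 + 22.38) − 33.86 = 35.809 Gt C/yr.
Box C: F(C→D) = (35.809 + 17.17) − 18.81 = 34.169 Gt C/yr.
Box D throughput = its input = 34.169 Gt C/yr; τ = 149800 / 34.169 = 4384 yr.

4380 yr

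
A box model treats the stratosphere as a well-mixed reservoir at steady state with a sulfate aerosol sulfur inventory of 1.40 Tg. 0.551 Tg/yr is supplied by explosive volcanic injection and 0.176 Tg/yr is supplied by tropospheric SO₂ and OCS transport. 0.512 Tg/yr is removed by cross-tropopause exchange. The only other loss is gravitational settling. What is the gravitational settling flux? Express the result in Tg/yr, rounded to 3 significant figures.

At steady state ΣF_in = ΣF_out.
ΣF_in = 0.551 + 0.176 = 0.72700 Tg/yr.
Gravitational settling flux = ΣF_in − (0.512) = 0.72700 − 0.5120 = 0.2150 Tg/yr.

0.215 Tg/yr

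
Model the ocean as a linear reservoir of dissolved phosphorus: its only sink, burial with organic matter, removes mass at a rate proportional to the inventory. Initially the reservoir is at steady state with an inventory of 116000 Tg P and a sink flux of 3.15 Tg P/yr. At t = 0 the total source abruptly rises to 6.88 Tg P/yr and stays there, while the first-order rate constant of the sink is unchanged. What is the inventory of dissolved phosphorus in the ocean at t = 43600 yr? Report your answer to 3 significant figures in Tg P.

Residence time τ = M₀/F₀ = 36830 yr. The eventual steady state is M_∞ = M₀·(F₁/F₀) = 116000 × 6.88/3.15 = 253360 Tg P.
The anomaly ΔM(t) = M(t) − M_∞ decays as ΔM₀·e^(−t/τ) with ΔM₀ = 116000 − 253360 = −137400 Tg P.
At t = 43600 yr, e^(−t/τ) = e^(−1.184) = 0.3061, so ΔM = −42040 Tg P and M = 253360 − 42040 = 211320 Tg P.

211000 Tg P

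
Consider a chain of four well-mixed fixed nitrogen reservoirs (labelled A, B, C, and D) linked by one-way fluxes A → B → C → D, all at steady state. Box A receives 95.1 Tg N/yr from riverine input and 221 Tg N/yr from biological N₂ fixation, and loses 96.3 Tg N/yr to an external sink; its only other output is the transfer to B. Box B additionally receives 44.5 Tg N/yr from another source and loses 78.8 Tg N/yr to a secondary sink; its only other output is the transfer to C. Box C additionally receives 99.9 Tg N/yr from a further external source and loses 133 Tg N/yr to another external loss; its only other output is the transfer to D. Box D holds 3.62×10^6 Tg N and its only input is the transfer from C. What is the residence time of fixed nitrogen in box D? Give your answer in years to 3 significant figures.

23800 yr

Box A: F(A→B) = (95.1 + 221) − 96.3 = 219.80 Tg N/yr.
Box B: F(B→C) = (219.80 + 44.5) − 78.8 = 185.50 Tg N/yr.
Box C: F(C→D) = (185.50 + 99.9) − 133 = 152.40 Tg N/yr.
Box D throughput = its input = 152.40 Tg N/yr; τ = 3.62×10^6 / 152.40 = 23750 yr.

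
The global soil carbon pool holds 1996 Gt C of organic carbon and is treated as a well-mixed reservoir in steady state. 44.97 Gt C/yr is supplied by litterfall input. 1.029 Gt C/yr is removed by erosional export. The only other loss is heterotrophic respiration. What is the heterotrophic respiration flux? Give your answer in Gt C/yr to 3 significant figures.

At steady state ΣF_in = ΣF_out.
ΣF_in = 44.970 Gt C/yr.
Heterotrophic respiration flux = ΣF_in − (1.029) = 44.970 − 1.029 = 43.94 Gt C/yr.

43.9 Gt C/yr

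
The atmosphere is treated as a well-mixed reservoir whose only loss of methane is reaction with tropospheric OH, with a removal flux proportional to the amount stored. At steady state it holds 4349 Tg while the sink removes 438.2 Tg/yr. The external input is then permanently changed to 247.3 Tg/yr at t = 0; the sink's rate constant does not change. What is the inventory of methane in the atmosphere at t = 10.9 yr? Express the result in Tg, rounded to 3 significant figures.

The sink rate constant is k = F₀/M₀ = 438.2/4349 = 0.1008 yr⁻¹.
Solving dM/dt = F₁ − kM with M(0) = M₀ gives M(t) = F₁/k + (M₀ − F₁/k)·e^(−kt).
F₁/k = 247.3/0.1008 = 2454.4 Tg; kt = 0.1008 × 10.9 = 1.098, e^(−kt) = 0.3334.
M(10.9) = 2454.4 + (4349 − 2454.4) × 0.3334 = 2454.4 + 631.8 = 3086.1 Tg.

3090 Tg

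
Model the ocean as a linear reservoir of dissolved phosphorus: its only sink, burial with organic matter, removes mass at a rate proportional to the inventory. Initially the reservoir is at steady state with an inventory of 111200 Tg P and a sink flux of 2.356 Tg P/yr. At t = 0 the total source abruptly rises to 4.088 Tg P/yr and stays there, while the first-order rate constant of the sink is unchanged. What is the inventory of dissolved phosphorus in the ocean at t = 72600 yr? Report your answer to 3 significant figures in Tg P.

Residence time τ = M₀/F₀ = 47200 yr. The eventual steady state is M_∞ = M₀·(F₁/F₀) = 111200 × 4.088/2.356 = 192950 Tg P.
The anomaly ΔM(t) = M(t) − M_∞ decays as ΔM₀·e^(−t/τ) with ΔM₀ = 111200 − 192950 = −81750 Tg P.
At t = 72600 yr, e^(−t/τ) = e^(−1.538) = 0.2148, so ΔM = −17560 Tg P and M = 192950 − 17560 = 175390 Tg P.

175000 Tg P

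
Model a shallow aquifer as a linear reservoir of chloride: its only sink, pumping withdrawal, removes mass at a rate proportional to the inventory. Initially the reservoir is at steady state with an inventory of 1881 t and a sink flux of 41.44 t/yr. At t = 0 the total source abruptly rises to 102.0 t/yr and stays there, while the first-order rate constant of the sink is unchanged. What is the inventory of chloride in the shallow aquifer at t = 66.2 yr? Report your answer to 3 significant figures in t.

3990 t

τ = M₀/F₀ = 1881/41.44 = 45.39 yr; rate constant k = 1/τ.
New steady state M_∞ = F₁/k = F₁·τ = 102.0 × 45.39 = 4629.9 t.
M(t) = M_∞ + (M₀ − M_∞)·e^(−t/τ); t/τ = 66.2/45.39 = 1.458, so e^(−t/τ) = 0.2326.
M(t) = 4629.9 − 2749 × 0.2326 = 3990.5 t.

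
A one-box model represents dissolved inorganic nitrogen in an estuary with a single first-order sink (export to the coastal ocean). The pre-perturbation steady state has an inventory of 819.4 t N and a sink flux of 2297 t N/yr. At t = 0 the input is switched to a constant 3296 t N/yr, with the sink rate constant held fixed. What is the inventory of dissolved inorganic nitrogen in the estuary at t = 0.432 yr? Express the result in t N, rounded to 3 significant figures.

τ = M₀/F₀ = 819.4/2297 = 0.3567 yr; rate constant k = 1/τ.
New steady state M_∞ = F₁/k = F₁·τ = 3296 × 0.3567 = 1175.8 t N.
M(t) = M_∞ + (M₀ − M_∞)·e^(−t/τ); t/τ = 0.432/0.3567 = 1.211, so e^(−t/τ) = 0.2979.
M(t) = 1175.8 − 356.4 × 0.2979 = 1069.6 t N.

1070 t N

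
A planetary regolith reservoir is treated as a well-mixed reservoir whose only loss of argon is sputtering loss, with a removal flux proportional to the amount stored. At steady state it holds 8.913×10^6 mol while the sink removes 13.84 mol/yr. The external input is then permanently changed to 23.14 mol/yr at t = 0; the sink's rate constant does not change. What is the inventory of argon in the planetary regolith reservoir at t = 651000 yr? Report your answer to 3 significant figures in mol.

1.27×10^7 mol

The sink rate constant is k = F₀/M₀ = 13.84/8.913×10^6 = 1.553×10^-6 yr⁻¹.
Solving dM/dt = F₁ − kM with M(0) = M₀ gives M(t) = F₁/k + (M₀ − F₁/k)·e^(−kt).
F₁/k = 23.14/1.553×10^-6 = 1.4902×10^7 mol; kt = 1.553×10^-6 × 651000 = 1.011, e^(−kt) = 0.3639.
M(651000) = 1.4902×10^7 + (8.913×10^6 − 1.4902×10^7) × 0.3639 = 1.4902×10^7 − 2.180×10^6 = 1.2723×10^7 mol.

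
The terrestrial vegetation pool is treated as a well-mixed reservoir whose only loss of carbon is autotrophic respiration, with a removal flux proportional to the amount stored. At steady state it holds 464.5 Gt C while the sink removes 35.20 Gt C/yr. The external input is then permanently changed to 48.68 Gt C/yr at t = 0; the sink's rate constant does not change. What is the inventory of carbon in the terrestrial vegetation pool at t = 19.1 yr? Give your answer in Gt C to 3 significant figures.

601 Gt C

The sink rate constant is k = F₀/M₀ = 35.20/464.5 = 0.07578 yr⁻¹.
Solving dM/dt = F₁ − kM with M(0) = M₀ gives M(t) = F₁/k + (M₀ − F₁/k)·e^(−kt).
F₁/k = 48.68/0.07578 = 642.38 Gt C; kt = 0.07578 × 19.1 = 1.447, e^(−kt) = 0.2352.
M(19.1) = 642.38 + (464.5 − 642.38) × 0.2352 = 642.38 − 41.83 = 600.55 Gt C.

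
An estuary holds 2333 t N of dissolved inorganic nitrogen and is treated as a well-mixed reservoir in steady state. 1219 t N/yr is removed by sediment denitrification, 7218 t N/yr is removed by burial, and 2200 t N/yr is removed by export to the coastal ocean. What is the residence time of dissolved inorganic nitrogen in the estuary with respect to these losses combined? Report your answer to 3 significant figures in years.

0.219 yr

Total removal = 1219 + 7218 + 2200 = 10637 t N/yr.
τ = M / ΣF_out = 2333 / 10637 = 0.2193 yr.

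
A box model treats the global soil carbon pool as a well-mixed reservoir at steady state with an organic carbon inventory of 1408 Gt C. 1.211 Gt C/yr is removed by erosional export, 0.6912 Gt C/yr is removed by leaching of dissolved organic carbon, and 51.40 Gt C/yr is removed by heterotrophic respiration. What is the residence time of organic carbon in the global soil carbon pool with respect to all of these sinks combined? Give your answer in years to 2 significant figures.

26 yr

Total removal flux = 1.211 + 0.6912 + 51.40 = 53.302 Gt C/yr.
τ = M / ΣF_out = 1408 / 53.302 = 26.42 yr.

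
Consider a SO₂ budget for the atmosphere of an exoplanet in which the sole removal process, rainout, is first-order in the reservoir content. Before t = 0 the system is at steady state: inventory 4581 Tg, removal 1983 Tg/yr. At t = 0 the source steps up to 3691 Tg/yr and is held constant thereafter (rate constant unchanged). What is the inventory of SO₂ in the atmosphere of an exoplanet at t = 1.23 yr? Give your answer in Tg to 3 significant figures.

6210 Tg

The sink rate constant is k = F₀/M₀ = 1983/4581 = 0.4329 yr⁻¹.
Solving dM/dt = F₁ − kM with M(0) = M₀ gives M(t) = F₁/k + (M₀ − F₁/k)·e^(−kt).
F₁/k = 3691/0.4329 = 8526.7 Tg; kt = 0.4329 × 1.23 = 0.5324, e^(−kt) = 0.5872.
M(1.23) = 8526.7 + (4581 − 8526.7) × 0.5872 = 8526.7 − 2317 = 6209.9 Tg.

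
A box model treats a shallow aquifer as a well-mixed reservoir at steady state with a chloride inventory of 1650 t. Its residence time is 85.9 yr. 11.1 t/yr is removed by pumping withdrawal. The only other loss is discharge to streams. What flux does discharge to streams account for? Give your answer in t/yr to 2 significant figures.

Total removal F = M/τ = 1650 / 85.9 = 19.21 t/yr.
Discharge to streams = F − (11.1) = 19.21 − 11.10 = 8.108 t/yr.

8.1 t/yr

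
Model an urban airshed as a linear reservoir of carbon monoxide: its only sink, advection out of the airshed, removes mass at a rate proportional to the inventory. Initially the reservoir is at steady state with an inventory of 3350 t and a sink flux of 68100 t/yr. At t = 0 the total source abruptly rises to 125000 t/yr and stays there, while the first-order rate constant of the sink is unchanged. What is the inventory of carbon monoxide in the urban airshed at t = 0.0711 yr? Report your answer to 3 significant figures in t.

Residence time τ = M₀/F₀ = 0.04919 yr. The eventual steady state is M_∞ = M₀·(F₁/F₀) = 3350 × 125000/68100 = 6149.0 t.
The anomaly ΔM(t) = M(t) − M_∞ decays as ΔM₀·e^(−t/τ) with ΔM₀ = 3350 − 6149.0 = −2799 t.
At t = 0.0711 yr, e^(−t/τ) = e^(−1.445) = 0.2357, so ΔM = −659.6 t and M = 6149.0 − 659.6 = 5489.4 t.

5490 t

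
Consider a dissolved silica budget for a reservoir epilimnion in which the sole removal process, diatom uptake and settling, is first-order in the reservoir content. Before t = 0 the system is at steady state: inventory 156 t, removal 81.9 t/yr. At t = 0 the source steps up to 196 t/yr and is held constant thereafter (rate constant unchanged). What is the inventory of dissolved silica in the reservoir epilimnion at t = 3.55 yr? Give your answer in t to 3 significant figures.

340 t

Residence time τ = M₀/F₀ = 1.905 yr. The eventual steady state is M_∞ = M₀·(F₁/F₀) = 156 × 196/81.9 = 373.33 t.
The anomaly ΔM(t) = M(t) − M_∞ decays as ΔM₀·e^(−t/τ) with ΔM₀ = 156 − 373.33 = −217.3 t.
At t = 3.55 yr, e^(−t/τ) = e^(−1.864) = 0.1551, so ΔM = −33.71 t and M = 373.33 − 33.71 = 339.63 t.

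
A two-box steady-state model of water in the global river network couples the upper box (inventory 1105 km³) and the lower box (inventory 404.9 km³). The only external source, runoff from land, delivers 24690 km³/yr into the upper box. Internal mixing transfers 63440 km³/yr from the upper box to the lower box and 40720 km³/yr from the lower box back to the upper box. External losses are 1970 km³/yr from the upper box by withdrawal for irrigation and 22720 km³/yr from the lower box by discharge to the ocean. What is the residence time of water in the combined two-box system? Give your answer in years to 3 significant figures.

For the system as a whole, the A↔B exchange is internal and contributes nothing to the throughput; only the external sinks remove mass.
M_total = 1105 + 404.9 = 1509.9 km³.
ΣF_external_out = 1970 + 22720 = 24690 km³/yr.
τ = M_total / ΣF_ext = 1509.9 / 24690 = 0.06115 yr.

0.0612 yr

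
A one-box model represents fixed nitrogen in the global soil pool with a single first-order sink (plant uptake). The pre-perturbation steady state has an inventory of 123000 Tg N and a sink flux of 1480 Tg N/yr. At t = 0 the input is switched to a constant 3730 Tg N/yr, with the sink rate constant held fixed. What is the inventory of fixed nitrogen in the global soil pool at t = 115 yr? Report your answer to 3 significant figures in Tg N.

263000 Tg N

Residence time τ = M₀/F₀ = 83.11 yr. The eventual steady state is M_∞ = M₀·(F₁/F₀) = 123000 × 3730/1480 = 309990 Tg N.
The anomaly ΔM(t) = M(t) − M_∞ decays as ΔM₀·e^(−t/τ) with ΔM₀ = 123000 − 309990 = −187000 Tg N.
At t = 115 yr, e^(−t/τ) = e^(−1.384) = 0.2506, so ΔM = −46870 Tg N and M = 309990 − 46870 = 263130 Tg N.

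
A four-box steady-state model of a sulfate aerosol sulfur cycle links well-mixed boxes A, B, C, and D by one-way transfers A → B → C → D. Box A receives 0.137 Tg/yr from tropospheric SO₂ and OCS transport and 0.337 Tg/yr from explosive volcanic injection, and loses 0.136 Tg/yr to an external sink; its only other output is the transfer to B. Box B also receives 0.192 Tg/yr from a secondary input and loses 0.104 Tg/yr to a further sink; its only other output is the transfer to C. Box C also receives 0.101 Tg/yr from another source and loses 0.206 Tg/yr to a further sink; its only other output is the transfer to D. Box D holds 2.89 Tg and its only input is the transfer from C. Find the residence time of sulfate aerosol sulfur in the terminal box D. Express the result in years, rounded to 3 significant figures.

9.00 yr

Box A: F(A→B) = (0.137 + 0.337) − 0.136 = 0.33800 Tg/yr.
Box B: F(B→C) = (0.33800 + 0.192) − 0.104 = 0.42600 Tg/yr.
Box C: F(C→D) = (0.42600 + 0.101) − 0.206 = 0.32100 Tg/yr.
Box D throughput = its input = 0.32100 Tg/yr; τ = 2.89 / 0.32100 = 9.003 yr.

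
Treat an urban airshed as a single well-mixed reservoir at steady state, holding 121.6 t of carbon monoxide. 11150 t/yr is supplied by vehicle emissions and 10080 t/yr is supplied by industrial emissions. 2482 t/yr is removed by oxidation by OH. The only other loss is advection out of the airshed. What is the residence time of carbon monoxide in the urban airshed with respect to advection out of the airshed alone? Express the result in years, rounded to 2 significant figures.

0.0065 yr

At steady state ΣF_in = ΣF_out.
ΣF_in = 11150 + 10080 = 21230 t/yr.
Advection out of the airshed flux = ΣF_in − (2482) = 21230 − 2482 = 18750 t/yr.
τ = M / F = 121.6 / 18750 = 0.006486 yr.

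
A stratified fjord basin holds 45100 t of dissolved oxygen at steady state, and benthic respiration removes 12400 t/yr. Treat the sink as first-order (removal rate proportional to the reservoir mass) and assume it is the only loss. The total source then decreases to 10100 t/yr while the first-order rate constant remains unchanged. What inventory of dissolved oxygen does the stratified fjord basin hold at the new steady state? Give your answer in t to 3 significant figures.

36700 t

Rate constant k = F/M = 12400 / 45100 = 0.2749 yr⁻¹.
At the new steady state, source = k·M_new ⇒ M_new = 10100 / 0.2749 = 36730 t.
(Equivalently M_new = M × F_new/F_old = 45100 × 10100/12400.)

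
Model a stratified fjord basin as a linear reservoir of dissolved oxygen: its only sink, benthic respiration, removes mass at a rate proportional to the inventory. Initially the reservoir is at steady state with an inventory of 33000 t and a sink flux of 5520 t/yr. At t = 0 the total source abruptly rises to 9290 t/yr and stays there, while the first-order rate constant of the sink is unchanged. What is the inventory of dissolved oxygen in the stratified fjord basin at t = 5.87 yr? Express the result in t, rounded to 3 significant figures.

The sink rate constant is k = F₀/M₀ = 5520/33000 = 0.1673 yr⁻¹.
Solving dM/dt = F₁ − kM with M(0) = M₀ gives M(t) = F₁/k + (M₀ − F₁/k)·e^(−kt).
F₁/k = 9290/0.1673 = 55538 t; kt = 0.1673 × 5.87 = 0.9819, e^(−kt) = 0.3746.
M(5.87) = 55538 + (33000 − 55538) × 0.3746 = 55538 − 8443 = 47095 t.

47100 t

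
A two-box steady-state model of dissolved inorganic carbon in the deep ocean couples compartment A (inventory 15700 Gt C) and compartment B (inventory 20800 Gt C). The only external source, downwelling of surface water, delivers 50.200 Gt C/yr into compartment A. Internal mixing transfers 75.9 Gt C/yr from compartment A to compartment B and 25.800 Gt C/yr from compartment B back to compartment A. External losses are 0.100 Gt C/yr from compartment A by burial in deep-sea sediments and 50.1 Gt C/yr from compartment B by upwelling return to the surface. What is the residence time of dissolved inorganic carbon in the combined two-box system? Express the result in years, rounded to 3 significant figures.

727 yr

Residence time in the combined system uses the total inventory and the total *external* removal — internal exchanges between the two boxes cancel.
M_total = 15700 + 20800 = 36500 Gt C.
ΣF_external_out = 0.100 + 50.1 = 50.200 Gt C/yr.
τ = M_total / ΣF_ext = 36500 / 50.200 = 727.1 yr.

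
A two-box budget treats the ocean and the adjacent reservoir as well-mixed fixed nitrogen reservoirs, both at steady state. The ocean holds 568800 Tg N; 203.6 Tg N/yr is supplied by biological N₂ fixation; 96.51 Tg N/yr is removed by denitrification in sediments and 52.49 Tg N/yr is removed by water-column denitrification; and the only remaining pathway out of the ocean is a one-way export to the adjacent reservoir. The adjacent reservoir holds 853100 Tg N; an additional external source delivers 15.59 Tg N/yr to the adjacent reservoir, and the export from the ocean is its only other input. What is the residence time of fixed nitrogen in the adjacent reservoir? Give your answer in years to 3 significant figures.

Balance the ocean: ΣF_in = 203.60 Tg N/yr.
Export to the adjacent reservoir = ΣF_in − (96.51 + 52.49) = 54.600 Tg N/yr.
Total input to the adjacent reservoir = 54.600 + 15.59 = 70.190 Tg N/yr; at steady state this equals its total output.
τ = M / F = 853100 / 70.190 = 12150 yr.

12200 yr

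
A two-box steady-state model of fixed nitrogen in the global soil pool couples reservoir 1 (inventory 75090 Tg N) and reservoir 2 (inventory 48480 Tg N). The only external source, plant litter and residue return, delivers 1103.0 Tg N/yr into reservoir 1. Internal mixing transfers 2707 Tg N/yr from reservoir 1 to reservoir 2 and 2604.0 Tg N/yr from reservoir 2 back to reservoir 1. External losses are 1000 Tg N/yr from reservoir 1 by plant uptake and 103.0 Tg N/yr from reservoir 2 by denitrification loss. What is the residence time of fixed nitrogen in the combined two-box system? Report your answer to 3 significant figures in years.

112 yr

Residence time in the combined system uses the total inventory and the total *external* removal — internal exchanges between the two boxes cancel.
M_total = 75090 + 48480 = 123570 Tg N.
ΣF_external_out = 1000 + 103.0 = 1103.0 Tg N/yr.
τ = M_total / ΣF_ext = 123570 / 1103.0 = 112.0 yr.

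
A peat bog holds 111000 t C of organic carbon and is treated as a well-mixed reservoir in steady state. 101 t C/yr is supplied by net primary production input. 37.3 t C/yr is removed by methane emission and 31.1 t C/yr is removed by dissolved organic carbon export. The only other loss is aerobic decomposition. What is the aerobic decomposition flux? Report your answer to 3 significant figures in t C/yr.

32.6 t C/yr

At steady state ΣF_in = ΣF_out.
ΣF_in = 101.00 t C/yr.
Aerobic decomposition flux = ΣF_in − (37.3 + 31.1) = 101.00 − 68.40 = 32.60 t C/yr.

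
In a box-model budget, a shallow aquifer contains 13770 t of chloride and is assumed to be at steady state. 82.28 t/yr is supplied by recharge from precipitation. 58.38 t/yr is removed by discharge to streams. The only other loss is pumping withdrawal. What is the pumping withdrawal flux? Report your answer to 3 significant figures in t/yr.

23.9 t/yr

At steady state ΣF_in = ΣF_out.
ΣF_in = 82.280 t/yr.
Pumping withdrawal flux = ΣF_in − (58.38) = 82.280 − 58.38 = 23.90 t/yr.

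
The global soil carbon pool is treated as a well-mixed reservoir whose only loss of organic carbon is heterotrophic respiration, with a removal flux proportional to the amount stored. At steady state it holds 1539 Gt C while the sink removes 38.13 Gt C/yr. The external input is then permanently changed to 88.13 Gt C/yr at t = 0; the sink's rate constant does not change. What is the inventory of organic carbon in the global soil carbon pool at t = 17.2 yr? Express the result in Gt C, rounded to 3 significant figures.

2240 Gt C

The sink rate constant is k = F₀/M₀ = 38.13/1539 = 0.02478 yr⁻¹.
Solving dM/dt = F₁ − kM with M(0) = M₀ gives M(t) = F₁/k + (M₀ − F₁/k)·e^(−kt).
F₁/k = 88.13/0.02478 = 3557.1 Gt C; kt = 0.02478 × 17.2 = 0.4261, e^(−kt) = 0.6530.
M(17.2) = 3557.1 + (1539 − 3557.1) × 0.6530 = 3557.1 − 1318 = 2239.2 Gt C.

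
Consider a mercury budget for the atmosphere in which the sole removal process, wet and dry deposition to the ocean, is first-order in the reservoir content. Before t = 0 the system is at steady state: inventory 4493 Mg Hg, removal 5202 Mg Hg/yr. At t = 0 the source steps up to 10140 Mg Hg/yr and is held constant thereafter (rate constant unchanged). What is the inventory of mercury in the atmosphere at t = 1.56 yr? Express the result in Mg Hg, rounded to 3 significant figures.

The sink rate constant is k = F₀/M₀ = 5202/4493 = 1.158 yr⁻¹.
Solving dM/dt = F₁ − kM with M(0) = M₀ gives M(t) = F₁/k + (M₀ − F₁/k)·e^(−kt).
F₁/k = 10140/1.158 = 8758.0 Mg Hg; kt = 1.158 × 1.56 = 1.806, e^(−kt) = 0.1643.
M(1.56) = 8758.0 + (4493 − 8758.0) × 0.1643 = 8758.0 − 700.7 = 8057.3 Mg Hg.

8060 Mg Hg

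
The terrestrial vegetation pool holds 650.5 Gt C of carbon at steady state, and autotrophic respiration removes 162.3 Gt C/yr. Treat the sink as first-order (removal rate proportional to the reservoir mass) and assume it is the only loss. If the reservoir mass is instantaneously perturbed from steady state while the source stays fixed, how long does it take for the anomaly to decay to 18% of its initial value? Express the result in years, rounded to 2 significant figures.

For a linear reservoir the anomaly decays as exp(−t/τ) with τ = M/F = 650.5/162.3 = 4.008 yr.
exp(−t/τ) = 0.18 ⇒ t = −τ ln(0.18) = 4.008 × 1.715 = 6.873 yr.

6.9 yr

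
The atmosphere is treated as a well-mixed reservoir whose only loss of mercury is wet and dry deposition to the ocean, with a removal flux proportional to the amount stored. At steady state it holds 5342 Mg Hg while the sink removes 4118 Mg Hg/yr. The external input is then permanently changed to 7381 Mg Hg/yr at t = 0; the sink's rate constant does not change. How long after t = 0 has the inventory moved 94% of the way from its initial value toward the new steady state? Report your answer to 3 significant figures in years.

τ = M₀/F₀ = 5342/4118 = 1.297 yr.
The remaining gap fraction is e^(−t/τ); 94% covered ⇒ e^(−t/τ) = 0.0600.
t = −τ ln(0.0600) = 1.297 × 2.813 = 3.650 yr.

3.65 yr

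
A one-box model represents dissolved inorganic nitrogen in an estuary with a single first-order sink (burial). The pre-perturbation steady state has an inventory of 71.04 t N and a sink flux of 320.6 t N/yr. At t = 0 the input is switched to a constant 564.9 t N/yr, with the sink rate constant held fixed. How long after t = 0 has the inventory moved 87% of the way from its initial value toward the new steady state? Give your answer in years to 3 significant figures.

τ = M₀/F₀ = 71.04/320.6 = 0.2216 yr.
The remaining gap fraction is e^(−t/τ); 87% covered ⇒ e^(−t/τ) = 0.130.
t = −τ ln(0.130) = 0.2216 × 2.040 = 0.4521 yr.

0.452 yr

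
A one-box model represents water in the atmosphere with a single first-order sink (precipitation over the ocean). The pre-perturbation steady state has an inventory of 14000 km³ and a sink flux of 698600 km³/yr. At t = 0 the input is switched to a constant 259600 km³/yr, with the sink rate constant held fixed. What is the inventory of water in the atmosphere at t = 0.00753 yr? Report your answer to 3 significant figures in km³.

11200 km³

τ = M₀/F₀ = 14000/698600 = 0.02004 yr; rate constant k = 1/τ.
New steady state M_∞ = F₁/k = F₁·τ = 259600 × 0.02004 = 5202.4 km³.
M(t) = M_∞ + (M₀ − M_∞)·e^(−t/τ); t/τ = 0.00753/0.02004 = 0.3757, so e^(−t/τ) = 0.6868.
M(t) = 5202.4 + 8798 × 0.6868 = 11244 km³.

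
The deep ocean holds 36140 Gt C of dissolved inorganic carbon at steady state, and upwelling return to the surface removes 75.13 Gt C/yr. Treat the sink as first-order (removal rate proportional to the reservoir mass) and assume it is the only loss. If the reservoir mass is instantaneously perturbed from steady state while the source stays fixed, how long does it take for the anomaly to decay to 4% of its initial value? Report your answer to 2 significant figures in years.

For a linear reservoir the anomaly decays as exp(−t/τ) with τ = M/F = 36140/75.13 = 481.0 yr.
exp(−t/τ) = 0.04 ⇒ t = −τ ln(0.04) = 481.0 × 3.219 = 1548 yr.

1500 yr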